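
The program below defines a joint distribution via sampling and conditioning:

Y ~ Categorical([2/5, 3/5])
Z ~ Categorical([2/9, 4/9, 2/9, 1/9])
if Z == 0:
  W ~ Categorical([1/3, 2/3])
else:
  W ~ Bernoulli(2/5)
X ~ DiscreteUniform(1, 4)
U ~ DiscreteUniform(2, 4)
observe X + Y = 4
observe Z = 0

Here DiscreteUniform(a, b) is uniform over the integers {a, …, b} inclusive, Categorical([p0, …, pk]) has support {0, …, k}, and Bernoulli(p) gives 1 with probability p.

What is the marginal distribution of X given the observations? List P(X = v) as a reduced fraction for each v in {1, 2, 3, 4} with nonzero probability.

Enumerate traces; 12 have nonzero weight after conditioning:
  (Y=0, Z=0, W=0, X=4, U=2) weight 1/405
  (Y=0, Z=0, W=0, X=4, U=3) weight 1/405
  (Y=0, Z=0, W=0, X=4, U=4) weight 1/405
  (Y=0, Z=0, W=1, X=4, U=2) weight 2/405
  (Y=0, Z=0, W=1, X=4, U=3) weight 2/405
  (Y=0, Z=0, W=1, X=4, U=4) weight 2/405
  (Y=1, Z=0, W=0, X=3, U=2) weight 1/270
  (Y=1, Z=0, W=0, X=3, U=3) weight 1/270
  … 4 more
Group by X:
  weight(X=3) = 1/30
  weight(X=4) = 1/45
Total weight = 1/30 + 1/45 = 1/18
P(X=3 | obs) = 1/30 / 1/18 = 3/5
P(X=4 | obs) = 1/45 / 1/18 = 2/5

P(X=3) = 3/5, P(X=4) = 2/5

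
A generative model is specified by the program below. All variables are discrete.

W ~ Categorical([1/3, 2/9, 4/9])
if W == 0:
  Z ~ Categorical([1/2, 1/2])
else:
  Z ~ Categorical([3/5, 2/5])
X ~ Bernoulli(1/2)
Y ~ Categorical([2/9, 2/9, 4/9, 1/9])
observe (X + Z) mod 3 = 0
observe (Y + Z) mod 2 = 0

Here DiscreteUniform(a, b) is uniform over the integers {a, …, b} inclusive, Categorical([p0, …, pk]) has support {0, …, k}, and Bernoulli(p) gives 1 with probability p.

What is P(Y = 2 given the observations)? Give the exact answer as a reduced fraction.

P(Y = 2 | obs) = 2/3

Enumerate traces; 6 have nonzero weight after conditioning:
  (W=0, Z=0, X=0, Y=0) weight 1/54
  (W=0, Z=0, X=0, Y=2) weight 1/27
  (W=1, Z=0, X=0, Y=0) weight 2/135
  (W=1, Z=0, X=0, Y=2) weight 4/135
  (W=2, Z=0, X=0, Y=0) weight 4/135
  (W=2, Z=0, X=0, Y=2) weight 8/135
Group by Y:
  weight(Y=0) = 17/270
  weight(Y=2) = 17/135
Total weight = 17/270 + 17/135 = 17/90
P(Y=0 | obs) = 17/270 / 17/90 = 1/3
P(Y=2 | obs) = 17/135 / 17/90 = 2/3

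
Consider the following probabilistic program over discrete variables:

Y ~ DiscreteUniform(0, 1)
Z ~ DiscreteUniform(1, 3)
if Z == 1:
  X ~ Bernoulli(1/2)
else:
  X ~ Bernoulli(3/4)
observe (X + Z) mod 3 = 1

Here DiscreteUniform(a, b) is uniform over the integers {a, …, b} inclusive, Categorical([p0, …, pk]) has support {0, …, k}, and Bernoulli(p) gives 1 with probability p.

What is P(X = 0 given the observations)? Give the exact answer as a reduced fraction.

P(X = 0 | obs) = 2/5

Enumerate traces; 4 have nonzero weight after conditioning:
  (Y=0, Z=1, X=0) weight 1/12
  (Y=0, Z=3, X=1) weight 1/8
  (Y=1, Z=1, X=0) weight 1/12
  (Y=1, Z=3, X=1) weight 1/8
Group by X:
  weight(X=0) = 1/6
  weight(X=1) = 1/4
Total weight = 1/6 + 1/4 = 5/12
P(X=0 | obs) = 1/6 / 5/12 = 2/5
P(X=1 | obs) = 1/4 / 5/12 = 3/5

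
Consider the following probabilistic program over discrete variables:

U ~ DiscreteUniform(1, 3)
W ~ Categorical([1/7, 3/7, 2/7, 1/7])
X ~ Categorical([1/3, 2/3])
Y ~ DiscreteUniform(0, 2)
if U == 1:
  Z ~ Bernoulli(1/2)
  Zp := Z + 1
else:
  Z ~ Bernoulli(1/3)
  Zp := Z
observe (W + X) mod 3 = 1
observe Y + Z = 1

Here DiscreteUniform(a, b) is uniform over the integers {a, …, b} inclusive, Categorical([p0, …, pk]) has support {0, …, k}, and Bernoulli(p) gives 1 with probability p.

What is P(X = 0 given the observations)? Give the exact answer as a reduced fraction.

P(X = 0 | obs) = 3/7

Enumerate traces; 18 have nonzero weight after conditioning:
  (U=1, W=0, X=1, Y=0, Z=1) weight 1/189
  (U=1, W=0, X=1, Y=1, Z=0) weight 1/189
  (U=1, W=1, X=0, Y=0, Z=1) weight 1/126
  (U=1, W=1, X=0, Y=1, Z=0) weight 1/126
  (U=1, W=3, X=1, Y=0, Z=1) weight 1/189
  (U=1, W=3, X=1, Y=1, Z=0) weight 1/189
  (U=2, W=0, X=1, Y=0, Z=1) weight 2/567
  (U=2, W=0, X=1, Y=1, Z=0) weight 4/567
  … 10 more
Group by X:
  weight(X=0) = 1/21
  weight(X=1) = 4/63
Total weight = 1/21 + 4/63 = 1/9
P(X=0 | obs) = 1/21 / 1/9 = 3/7
P(X=1 | obs) = 4/63 / 1/9 = 4/7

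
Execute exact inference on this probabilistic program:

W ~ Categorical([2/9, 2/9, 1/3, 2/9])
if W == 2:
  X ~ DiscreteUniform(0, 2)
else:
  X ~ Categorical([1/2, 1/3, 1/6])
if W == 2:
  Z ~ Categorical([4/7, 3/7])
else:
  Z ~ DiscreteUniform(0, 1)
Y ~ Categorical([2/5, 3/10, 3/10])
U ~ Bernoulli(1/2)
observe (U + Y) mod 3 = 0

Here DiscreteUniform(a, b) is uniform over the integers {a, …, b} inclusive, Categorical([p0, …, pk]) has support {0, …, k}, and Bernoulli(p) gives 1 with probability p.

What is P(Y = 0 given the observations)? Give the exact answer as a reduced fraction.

P(Y = 0 | obs) = 4/7

Enumerate traces; 48 have nonzero weight after conditioning:
  (W=0, X=0, Z=0, Y=0, U=0) weight 1/90
  (W=0, X=0, Z=0, Y=2, U=1) weight 1/120
  (W=0, X=0, Z=1, Y=0, U=0) weight 1/90
  (W=0, X=0, Z=1, Y=2, U=1) weight 1/120
  (W=0, X=1, Z=0, Y=0, U=0) weight 1/135
  (W=0, X=1, Z=0, Y=2, U=1) weight 1/180
  (W=0, X=1, Z=1, Y=0, U=0) weight 1/135
  (W=0, X=1, Z=1, Y=2, U=1) weight 1/180
  … 40 more
Group by Y:
  weight(Y=0) = 1/5
  weight(Y=2) = 3/20
Total weight = 1/5 + 3/20 = 7/20
P(Y=0 | obs) = 1/5 / 7/20 = 4/7
P(Y=2 | obs) = 3/20 / 7/20 = 3/7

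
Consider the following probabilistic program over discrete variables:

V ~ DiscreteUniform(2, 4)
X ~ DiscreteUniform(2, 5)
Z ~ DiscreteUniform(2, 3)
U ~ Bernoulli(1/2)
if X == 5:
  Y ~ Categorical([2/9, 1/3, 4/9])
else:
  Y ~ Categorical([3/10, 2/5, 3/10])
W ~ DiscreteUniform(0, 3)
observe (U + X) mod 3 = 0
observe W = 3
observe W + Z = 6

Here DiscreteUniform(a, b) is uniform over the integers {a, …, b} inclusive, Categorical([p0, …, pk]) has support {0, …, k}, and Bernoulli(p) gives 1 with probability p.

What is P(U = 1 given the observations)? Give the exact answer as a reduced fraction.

Enumerate traces; 27 have nonzero weight after conditioning:
  (V=2, X=2, Z=3, U=1, Y=0, W=3) weight 1/640
  (V=2, X=2, Z=3, U=1, Y=1, W=3) weight 1/480
  (V=2, X=2, Z=3, U=1, Y=2, W=3) weight 1/640
  (V=2, X=3, Z=3, U=0, Y=0, W=3) weight 1/640
  (V=2, X=3, Z=3, U=0, Y=1, W=3) weight 1/480
  (V=2, X=3, Z=3, U=0, Y=2, W=3) weight 1/640
  (V=2, X=5, Z=3, U=1, Y=0, W=3) weight 1/864
  (V=2, X=5, Z=3, U=1, Y=1, W=3) weight 1/576
  … 19 more
Group by U:
  weight(U=0) = 1/64
  weight(U=1) = 1/32
Total weight = 1/64 + 1/32 = 3/64
P(U=0 | obs) = 1/64 / 3/64 = 1/3
P(U=1 | obs) = 1/32 / 3/64 = 2/3

P(U = 1 | obs) = 2/3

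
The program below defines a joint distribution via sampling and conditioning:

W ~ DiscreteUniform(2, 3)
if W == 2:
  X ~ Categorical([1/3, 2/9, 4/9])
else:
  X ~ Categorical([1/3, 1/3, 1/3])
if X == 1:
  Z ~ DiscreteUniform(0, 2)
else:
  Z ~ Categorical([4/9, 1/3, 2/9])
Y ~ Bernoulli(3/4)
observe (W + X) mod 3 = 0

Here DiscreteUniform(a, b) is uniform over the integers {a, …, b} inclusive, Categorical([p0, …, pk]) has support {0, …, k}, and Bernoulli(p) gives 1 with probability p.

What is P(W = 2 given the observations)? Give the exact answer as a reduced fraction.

P(W = 2 | obs) = 2/5

Enumerate traces; 12 have nonzero weight after conditioning:
  (W=2, X=1, Z=0, Y=0) weight 1/108
  (W=2, X=1, Z=0, Y=1) weight 1/36
  (W=2, X=1, Z=1, Y=0) weight 1/108
  (W=2, X=1, Z=1, Y=1) weight 1/36
  (W=2, X=1, Z=2, Y=0) weight 1/108
  (W=2, X=1, Z=2, Y=1) weight 1/36
  (W=3, X=0, Z=0, Y=0) weight 1/54
  (W=3, X=0, Z=0, Y=1) weight 1/18
  … 4 more
Group by W:
  weight(W=2) = 1/9
  weight(W=3) = 1/6
Total weight = 1/9 + 1/6 = 5/18
P(W=2 | obs) = 1/9 / 5/18 = 2/5
P(W=3 | obs) = 1/6 / 5/18 = 3/5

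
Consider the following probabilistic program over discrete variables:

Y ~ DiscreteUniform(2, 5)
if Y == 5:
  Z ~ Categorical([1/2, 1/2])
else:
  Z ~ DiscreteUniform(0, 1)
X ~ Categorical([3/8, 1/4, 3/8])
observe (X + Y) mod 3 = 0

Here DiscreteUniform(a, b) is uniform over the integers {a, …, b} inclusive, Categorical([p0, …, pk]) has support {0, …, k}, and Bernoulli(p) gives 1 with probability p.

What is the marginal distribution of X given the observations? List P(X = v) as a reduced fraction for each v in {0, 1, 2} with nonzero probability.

P(X=0) = 3/10, P(X=1) = 2/5, P(X=2) = 3/10

Enumerate traces; 8 have nonzero weight after conditioning:
  (Y=2, Z=0, X=1) weight 1/32
  (Y=2, Z=1, X=1) weight 1/32
  (Y=3, Z=0, X=0) weight 3/64
  (Y=3, Z=1, X=0) weight 3/64
  (Y=4, Z=0, X=2) weight 3/64
  (Y=4, Z=1, X=2) weight 3/64
  (Y=5, Z=0, X=1) weight 1/32
  (Y=5, Z=1, X=1) weight 1/32
Group by X:
  weight(X=0) = 3/32
  weight(X=1) = 1/8
  weight(X=2) = 3/32
Total weight = 3/32 + 1/8 + 3/32 = 5/16
P(X=0 | obs) = 3/32 / 5/16 = 3/10
P(X=1 | obs) = 1/8 / 5/16 = 2/5
P(X=2 | obs) = 3/32 / 5/16 = 3/10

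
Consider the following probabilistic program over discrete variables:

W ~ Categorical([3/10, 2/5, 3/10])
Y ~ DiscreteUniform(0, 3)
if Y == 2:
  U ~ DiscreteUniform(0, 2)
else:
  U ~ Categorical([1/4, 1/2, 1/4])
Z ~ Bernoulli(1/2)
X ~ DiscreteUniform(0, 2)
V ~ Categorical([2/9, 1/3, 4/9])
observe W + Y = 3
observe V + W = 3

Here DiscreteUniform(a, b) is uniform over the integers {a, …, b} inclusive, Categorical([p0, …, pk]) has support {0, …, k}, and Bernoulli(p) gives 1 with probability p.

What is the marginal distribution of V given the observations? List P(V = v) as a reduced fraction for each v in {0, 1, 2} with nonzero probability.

P(V=1) = 9/25, P(V=2) = 16/25

Enumerate traces; 36 have nonzero weight after conditioning:
  (W=1, Y=2, U=0, Z=0, X=0, V=2) weight 1/405
  (W=1, Y=2, U=0, Z=0, X=1, V=2) weight 1/405
  (W=1, Y=2, U=0, Z=0, X=2, V=2) weight 1/405
  (W=1, Y=2, U=0, Z=1, X=0, V=2) weight 1/405
  (W=1, Y=2, U=0, Z=1, X=1, V=2) weight 1/405
  (W=1, Y=2, U=0, Z=1, X=2, V=2) weight 1/405
  (W=1, Y=2, U=1, Z=0, X=0, V=2) weight 1/405
  (W=1, Y=2, U=1, Z=0, X=1, V=2) weight 1/405
  (W=2, Y=1, U=0, Z=0, X=0, V=1) weight 1/960
  … 27 more
Group by V:
  weight(V=1) = 1/40
  weight(V=2) = 2/45
Total weight = 1/40 + 2/45 = 5/72
P(V=1 | obs) = 1/40 / 5/72 = 9/25
P(V=2 | obs) = 2/45 / 5/72 = 16/25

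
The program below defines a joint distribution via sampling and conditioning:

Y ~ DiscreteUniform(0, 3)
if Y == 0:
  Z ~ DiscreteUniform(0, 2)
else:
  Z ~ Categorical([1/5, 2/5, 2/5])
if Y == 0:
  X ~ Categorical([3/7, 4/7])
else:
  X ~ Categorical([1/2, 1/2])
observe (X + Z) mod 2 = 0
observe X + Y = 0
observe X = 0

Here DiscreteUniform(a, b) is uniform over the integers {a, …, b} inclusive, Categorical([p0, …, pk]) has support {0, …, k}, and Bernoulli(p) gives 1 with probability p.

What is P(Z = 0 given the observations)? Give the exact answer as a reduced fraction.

Enumerate traces; 2 have nonzero weight after conditioning:
  (Y=0, Z=0, X=0) weight 1/28
  (Y=0, Z=2, X=0) weight 1/28
Group by Z:
  weight(Z=0) = 1/28
  weight(Z=2) = 1/28
Total weight = 1/28 + 1/28 = 1/14
P(Z=0 | obs) = 1/28 / 1/14 = 1/2
P(Z=2 | obs) = 1/28 / 1/14 = 1/2

P(Z = 0 | obs) = 1/2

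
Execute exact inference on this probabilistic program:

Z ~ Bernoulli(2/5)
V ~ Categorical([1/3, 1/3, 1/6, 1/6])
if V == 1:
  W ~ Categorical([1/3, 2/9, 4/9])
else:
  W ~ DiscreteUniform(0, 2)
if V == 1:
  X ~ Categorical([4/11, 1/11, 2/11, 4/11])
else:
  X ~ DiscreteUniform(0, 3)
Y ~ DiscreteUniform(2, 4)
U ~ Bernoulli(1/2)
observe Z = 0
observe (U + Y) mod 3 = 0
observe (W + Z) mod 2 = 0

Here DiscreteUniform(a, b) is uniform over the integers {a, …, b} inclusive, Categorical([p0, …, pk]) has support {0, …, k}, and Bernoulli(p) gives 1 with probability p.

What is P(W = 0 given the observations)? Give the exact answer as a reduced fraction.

P(W = 0 | obs) = 9/19

Enumerate traces; 64 have nonzero weight after conditioning:
  (Z=0, V=0, W=0, X=0, Y=2, U=1) weight 1/360
  (Z=0, V=0, W=0, X=0, Y=3, U=0) weight 1/360
  (Z=0, V=0, W=0, X=1, Y=2, U=1) weight 1/360
  (Z=0, V=0, W=0, X=1, Y=3, U=0) weight 1/360
  (Z=0, V=0, W=0, X=2, Y=2, U=1) weight 1/360
  (Z=0, V=0, W=0, X=2, Y=3, U=0) weight 1/360
  (Z=0, V=0, W=0, X=3, Y=2, U=1) weight 1/360
  (Z=0, V=0, W=0, X=3, Y=3, U=0) weight 1/360
  (Z=0, V=0, W=2, X=0, Y=2, U=1) weight 1/360
  … 55 more
Group by W:
  weight(W=0) = 1/15
  weight(W=2) = 2/27
Total weight = 1/15 + 2/27 = 19/135
P(W=0 | obs) = 1/15 / 19/135 = 9/19
P(W=2 | obs) = 2/27 / 19/135 = 10/19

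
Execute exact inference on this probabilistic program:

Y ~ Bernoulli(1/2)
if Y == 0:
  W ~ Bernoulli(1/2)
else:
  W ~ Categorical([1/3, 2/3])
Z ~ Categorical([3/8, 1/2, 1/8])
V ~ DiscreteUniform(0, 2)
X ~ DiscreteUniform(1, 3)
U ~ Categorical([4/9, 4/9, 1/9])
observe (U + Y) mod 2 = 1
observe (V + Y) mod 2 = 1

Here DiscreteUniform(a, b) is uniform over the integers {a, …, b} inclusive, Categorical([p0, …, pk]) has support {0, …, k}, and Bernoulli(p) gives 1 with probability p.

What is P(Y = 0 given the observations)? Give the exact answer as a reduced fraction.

P(Y = 0 | obs) = 2/7

Enumerate traces; 90 have nonzero weight after conditioning:
  (Y=0, W=0, Z=0, V=1, X=1, U=1) weight 1/216
  (Y=0, W=0, Z=0, V=1, X=2, U=1) weight 1/216
  (Y=0, W=0, Z=0, V=1, X=3, U=1) weight 1/216
  (Y=0, W=0, Z=1, V=1, X=1, U=1) weight 1/162
  (Y=0, W=0, Z=1, V=1, X=2, U=1) weight 1/162
  (Y=0, W=0, Z=1, V=1, X=3, U=1) weight 1/162
  (Y=0, W=0, Z=2, V=1, X=1, U=1) weight 1/648
  (Y=0, W=0, Z=2, V=1, X=2, U=1) weight 1/648
  (Y=1, W=0, Z=0, V=0, X=1, U=0) weight 1/324
  … 81 more
Group by Y:
  weight(Y=0) = 2/27
  weight(Y=1) = 5/27
Total weight = 2/27 + 5/27 = 7/27
P(Y=0 | obs) = 2/27 / 7/27 = 2/7
P(Y=1 | obs) = 5/27 / 7/27 = 5/7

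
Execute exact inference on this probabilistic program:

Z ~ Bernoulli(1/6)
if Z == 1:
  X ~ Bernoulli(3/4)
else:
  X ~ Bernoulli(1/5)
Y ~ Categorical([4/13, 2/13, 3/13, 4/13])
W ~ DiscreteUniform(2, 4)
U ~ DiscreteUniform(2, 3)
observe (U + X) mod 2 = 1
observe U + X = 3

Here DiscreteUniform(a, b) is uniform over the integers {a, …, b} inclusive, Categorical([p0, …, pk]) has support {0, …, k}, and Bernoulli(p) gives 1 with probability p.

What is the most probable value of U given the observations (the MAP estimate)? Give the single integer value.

argmax_v P(U = v | obs) = 3

Enumerate traces; 48 have nonzero weight after conditioning:
  (Z=0, X=0, Y=0, W=2, U=3) weight 4/117
  (Z=0, X=0, Y=0, W=3, U=3) weight 4/117
  (Z=0, X=0, Y=0, W=4, U=3) weight 4/117
  (Z=0, X=0, Y=1, W=2, U=3) weight 2/117
  (Z=0, X=0, Y=1, W=3, U=3) weight 2/117
  (Z=0, X=0, Y=1, W=4, U=3) weight 2/117
  (Z=0, X=0, Y=2, W=2, U=3) weight 1/39
  (Z=0, X=0, Y=2, W=3, U=3) weight 1/39
  (Z=0, X=1, Y=0, W=2, U=2) weight 1/117
  … 39 more
Group by U:
  weight(U=2) = 7/48
  weight(U=3) = 17/48
Total weight = 7/48 + 17/48 = 1/2
P(U=2 | obs) = 7/48 / 1/2 = 7/24
P(U=3 | obs) = 17/48 / 1/2 = 17/24
argmax = 3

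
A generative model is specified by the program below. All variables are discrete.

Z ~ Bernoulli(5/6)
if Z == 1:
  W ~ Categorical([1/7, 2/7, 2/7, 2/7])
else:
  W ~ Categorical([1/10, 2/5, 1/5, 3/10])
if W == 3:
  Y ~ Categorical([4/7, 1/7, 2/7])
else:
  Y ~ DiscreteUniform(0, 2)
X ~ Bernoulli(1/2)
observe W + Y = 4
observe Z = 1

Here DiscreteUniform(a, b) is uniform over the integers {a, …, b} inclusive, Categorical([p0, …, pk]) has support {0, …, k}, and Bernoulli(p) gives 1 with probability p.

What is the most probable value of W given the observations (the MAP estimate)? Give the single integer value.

argmax_v P(W = v | obs) = 2

Enumerate traces; 4 have nonzero weight after conditioning:
  (Z=1, W=2, Y=2, X=0) weight 5/126
  (Z=1, W=2, Y=2, X=1) weight 5/126
  (Z=1, W=3, Y=1, X=0) weight 5/294
  (Z=1, W=3, Y=1, X=1) weight 5/294
Group by W:
  weight(W=2) = 5/63
  weight(W=3) = 5/147
Total weight = 5/63 + 5/147 = 50/441
P(W=2 | obs) = 5/63 / 50/441 = 7/10
P(W=3 | obs) = 5/147 / 50/441 = 3/10
argmax = 2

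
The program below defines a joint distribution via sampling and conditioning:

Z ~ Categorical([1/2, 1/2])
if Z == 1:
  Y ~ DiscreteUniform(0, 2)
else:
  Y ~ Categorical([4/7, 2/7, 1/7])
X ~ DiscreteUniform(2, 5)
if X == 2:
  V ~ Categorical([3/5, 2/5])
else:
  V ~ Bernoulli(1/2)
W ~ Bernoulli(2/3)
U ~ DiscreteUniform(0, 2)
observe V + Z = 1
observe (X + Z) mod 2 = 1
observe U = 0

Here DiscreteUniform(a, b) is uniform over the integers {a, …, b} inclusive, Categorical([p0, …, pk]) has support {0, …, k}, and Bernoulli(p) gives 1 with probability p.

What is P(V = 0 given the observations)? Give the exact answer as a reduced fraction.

P(V = 0 | obs) = 11/21

Enumerate traces; 24 have nonzero weight after conditioning:
  (Z=0, Y=0, X=3, V=1, W=0, U=0) weight 1/252
  (Z=0, Y=0, X=3, V=1, W=1, U=0) weight 1/126
  (Z=0, Y=0, X=5, V=1, W=0, U=0) weight 1/252
  (Z=0, Y=0, X=5, V=1, W=1, U=0) weight 1/126
  (Z=0, Y=1, X=3, V=1, W=0, U=0) weight 1/504
  (Z=0, Y=1, X=3, V=1, W=1, U=0) weight 1/252
  (Z=0, Y=1, X=5, V=1, W=0, U=0) weight 1/504
  (Z=0, Y=1, X=5, V=1, W=1, U=0) weight 1/252
  (Z=1, Y=0, X=2, V=0, W=0, U=0) weight 1/360
  … 15 more
Group by V:
  weight(V=0) = 11/240
  weight(V=1) = 1/24
Total weight = 11/240 + 1/24 = 7/80
P(V=0 | obs) = 11/240 / 7/80 = 11/21
P(V=1 | obs) = 1/24 / 7/80 = 10/21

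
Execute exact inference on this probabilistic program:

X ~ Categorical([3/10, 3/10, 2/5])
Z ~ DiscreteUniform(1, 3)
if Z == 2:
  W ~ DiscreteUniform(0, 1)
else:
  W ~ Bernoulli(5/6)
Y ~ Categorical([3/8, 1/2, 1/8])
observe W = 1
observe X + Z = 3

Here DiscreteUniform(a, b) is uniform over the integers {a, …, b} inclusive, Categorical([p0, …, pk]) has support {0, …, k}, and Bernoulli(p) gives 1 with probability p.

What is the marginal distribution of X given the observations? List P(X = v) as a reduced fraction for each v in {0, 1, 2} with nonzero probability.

Enumerate traces; 9 have nonzero weight after conditioning:
  (X=0, Z=3, W=1, Y=0) weight 1/32
  (X=0, Z=3, W=1, Y=1) weight 1/24
  (X=0, Z=3, W=1, Y=2) weight 1/96
  (X=1, Z=2, W=1, Y=0) weight 3/160
  (X=1, Z=2, W=1, Y=1) weight 1/40
  (X=1, Z=2, W=1, Y=2) weight 1/160
  (X=2, Z=1, W=1, Y=0) weight 1/24
  (X=2, Z=1, W=1, Y=1) weight 1/18
  … 1 more
Group by X:
  weight(X=0) = 1/12
  weight(X=1) = 1/20
  weight(X=2) = 1/9
Total weight = 1/12 + 1/20 + 1/9 = 11/45
P(X=0 | obs) = 1/12 / 11/45 = 15/44
P(X=1 | obs) = 1/20 / 11/45 = 9/44
P(X=2 | obs) = 1/9 / 11/45 = 5/11

P(X=0) = 15/44, P(X=1) = 9/44, P(X=2) = 5/11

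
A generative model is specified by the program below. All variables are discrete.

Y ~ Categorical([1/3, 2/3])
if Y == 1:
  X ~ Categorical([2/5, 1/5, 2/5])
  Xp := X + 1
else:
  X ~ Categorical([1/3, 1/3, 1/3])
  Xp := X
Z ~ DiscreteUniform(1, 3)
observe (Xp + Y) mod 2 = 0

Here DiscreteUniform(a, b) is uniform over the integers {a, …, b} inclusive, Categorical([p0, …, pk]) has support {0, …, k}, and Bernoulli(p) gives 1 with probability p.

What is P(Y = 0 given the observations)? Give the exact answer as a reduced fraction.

P(Y = 0 | obs) = 5/17

Enumerate traces; 12 have nonzero weight after conditioning:
  (Y=0, X=0, Z=1) weight 1/27
  (Y=0, X=0, Z=2) weight 1/27
  (Y=0, X=0, Z=3) weight 1/27
  (Y=0, X=2, Z=1) weight 1/27
  (Y=0, X=2, Z=2) weight 1/27
  (Y=0, X=2, Z=3) weight 1/27
  (Y=1, X=0, Z=1) weight 4/45
  (Y=1, X=0, Z=2) weight 4/45
  … 4 more
Group by Y:
  weight(Y=0) = 2/9
  weight(Y=1) = 8/15
Total weight = 2/9 + 8/15 = 34/45
P(Y=0 | obs) = 2/9 / 34/45 = 5/17
P(Y=1 | obs) = 8/15 / 34/45 = 12/17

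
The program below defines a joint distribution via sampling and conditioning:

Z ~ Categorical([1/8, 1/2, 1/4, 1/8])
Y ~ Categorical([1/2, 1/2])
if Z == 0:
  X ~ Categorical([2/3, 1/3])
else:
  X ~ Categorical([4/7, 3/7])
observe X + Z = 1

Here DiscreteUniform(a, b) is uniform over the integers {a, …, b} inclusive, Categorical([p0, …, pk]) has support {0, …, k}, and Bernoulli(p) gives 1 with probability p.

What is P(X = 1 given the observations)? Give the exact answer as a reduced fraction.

P(X = 1 | obs) = 7/55

Enumerate traces; 4 have nonzero weight after conditioning:
  (Z=0, Y=0, X=1) weight 1/48
  (Z=0, Y=1, X=1) weight 1/48
  (Z=1, Y=0, X=0) weight 1/7
  (Z=1, Y=1, X=0) weight 1/7
Group by X:
  weight(X=0) = 2/7
  weight(X=1) = 1/24
Total weight = 2/7 + 1/24 = 55/168
P(X=0 | obs) = 2/7 / 55/168 = 48/55
P(X=1 | obs) = 1/24 / 55/168 = 7/55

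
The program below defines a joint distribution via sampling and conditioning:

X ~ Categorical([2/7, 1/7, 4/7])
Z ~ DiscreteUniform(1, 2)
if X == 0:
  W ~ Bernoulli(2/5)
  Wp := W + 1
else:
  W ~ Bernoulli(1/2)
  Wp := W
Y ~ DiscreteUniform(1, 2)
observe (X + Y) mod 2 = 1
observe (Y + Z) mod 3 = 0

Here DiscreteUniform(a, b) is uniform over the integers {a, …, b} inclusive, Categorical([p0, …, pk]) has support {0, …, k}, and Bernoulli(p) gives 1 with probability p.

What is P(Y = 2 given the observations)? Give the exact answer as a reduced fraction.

P(Y = 2 | obs) = 1/7

Enumerate traces; 6 have nonzero weight after conditioning:
  (X=0, Z=2, W=0, Y=1) weight 3/70
  (X=0, Z=2, W=1, Y=1) weight 1/35
  (X=1, Z=1, W=0, Y=2) weight 1/56
  (X=1, Z=1, W=1, Y=2) weight 1/56
  (X=2, Z=2, W=0, Y=1) weight 1/14
  (X=2, Z=2, W=1, Y=1) weight 1/14
Group by Y:
  weight(Y=1) = 3/14
  weight(Y=2) = 1/28
Total weight = 3/14 + 1/28 = 1/4
P(Y=1 | obs) = 3/14 / 1/4 = 6/7
P(Y=2 | obs) = 1/28 / 1/4 = 1/7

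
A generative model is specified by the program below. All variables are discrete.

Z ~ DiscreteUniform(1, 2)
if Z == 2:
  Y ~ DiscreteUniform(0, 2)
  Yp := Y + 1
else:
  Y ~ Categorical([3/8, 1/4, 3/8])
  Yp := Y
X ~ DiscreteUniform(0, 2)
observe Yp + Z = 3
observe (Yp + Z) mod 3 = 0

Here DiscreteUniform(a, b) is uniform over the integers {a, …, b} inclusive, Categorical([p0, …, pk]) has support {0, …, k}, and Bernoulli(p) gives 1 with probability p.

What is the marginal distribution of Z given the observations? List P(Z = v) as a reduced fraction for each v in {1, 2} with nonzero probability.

Enumerate traces; 6 have nonzero weight after conditioning:
  (Z=1, Y=2, X=0) weight 1/16
  (Z=1, Y=2, X=1) weight 1/16
  (Z=1, Y=2, X=2) weight 1/16
  (Z=2, Y=0, X=0) weight 1/18
  (Z=2, Y=0, X=1) weight 1/18
  (Z=2, Y=0, X=2) weight 1/18
Group by Z:
  weight(Z=1) = 3/16
  weight(Z=2) = 1/6
Total weight = 3/16 + 1/6 = 17/48
P(Z=1 | obs) = 3/16 / 17/48 = 9/17
P(Z=2 | obs) = 1/6 / 17/48 = 8/17

P(Z=1) = 9/17, P(Z=2) = 8/17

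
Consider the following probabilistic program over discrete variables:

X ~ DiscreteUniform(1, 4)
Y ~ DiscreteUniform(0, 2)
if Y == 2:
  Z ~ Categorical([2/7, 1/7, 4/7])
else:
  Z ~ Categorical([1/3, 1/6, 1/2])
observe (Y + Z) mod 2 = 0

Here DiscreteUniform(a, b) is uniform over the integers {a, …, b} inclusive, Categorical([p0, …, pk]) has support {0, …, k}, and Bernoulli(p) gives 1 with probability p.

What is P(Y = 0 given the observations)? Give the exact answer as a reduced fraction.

P(Y = 0 | obs) = 35/78

Enumerate traces; 20 have nonzero weight after conditioning:
  (X=1, Y=0, Z=0) weight 1/36
  (X=1, Y=0, Z=2) weight 1/24
  (X=1, Y=1, Z=1) weight 1/72
  (X=1, Y=2, Z=0) weight 1/42
  (X=1, Y=2, Z=2) weight 1/21
  (X=2, Y=0, Z=0) weight 1/36
  (X=2, Y=0, Z=2) weight 1/24
  (X=2, Y=1, Z=1) weight 1/72
  … 12 more
Group by Y:
  weight(Y=0) = 5/18
  weight(Y=1) = 1/18
  weight(Y=2) = 2/7
Total weight = 5/18 + 1/18 + 2/7 = 13/21
P(Y=0 | obs) = 5/18 / 13/21 = 35/78
P(Y=1 | obs) = 1/18 / 13/21 = 7/78
P(Y=2 | obs) = 2/7 / 13/21 = 6/13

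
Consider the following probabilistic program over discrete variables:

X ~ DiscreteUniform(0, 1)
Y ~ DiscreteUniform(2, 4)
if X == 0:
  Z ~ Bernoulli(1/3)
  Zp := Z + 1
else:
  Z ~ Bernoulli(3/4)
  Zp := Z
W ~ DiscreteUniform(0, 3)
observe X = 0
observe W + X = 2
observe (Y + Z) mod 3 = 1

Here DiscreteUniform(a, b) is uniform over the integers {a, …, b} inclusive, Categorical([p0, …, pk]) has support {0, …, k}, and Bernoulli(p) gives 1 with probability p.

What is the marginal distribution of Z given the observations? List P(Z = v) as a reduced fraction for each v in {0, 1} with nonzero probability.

P(Z=0) = 2/3, P(Z=1) = 1/3

Enumerate traces; 2 have nonzero weight after conditioning:
  (X=0, Y=3, Z=1, W=2) weight 1/72
  (X=0, Y=4, Z=0, W=2) weight 1/36
Group by Z:
  weight(Z=0) = 1/36
  weight(Z=1) = 1/72
Total weight = 1/36 + 1/72 = 1/24
P(Z=0 | obs) = 1/36 / 1/24 = 2/3
P(Z=1 | obs) = 1/72 / 1/24 = 1/3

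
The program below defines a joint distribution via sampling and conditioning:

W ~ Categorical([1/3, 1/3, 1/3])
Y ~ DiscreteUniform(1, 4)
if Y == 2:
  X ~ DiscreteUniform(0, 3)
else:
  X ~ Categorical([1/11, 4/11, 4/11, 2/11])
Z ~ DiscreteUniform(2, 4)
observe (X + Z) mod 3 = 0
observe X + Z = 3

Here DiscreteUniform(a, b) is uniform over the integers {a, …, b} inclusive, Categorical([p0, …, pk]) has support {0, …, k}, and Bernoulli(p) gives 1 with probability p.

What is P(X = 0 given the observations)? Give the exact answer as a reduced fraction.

P(X = 0 | obs) = 23/82

Enumerate traces; 24 have nonzero weight after conditioning:
  (W=0, Y=1, X=0, Z=3) weight 1/396
  (W=0, Y=1, X=1, Z=2) weight 1/99
  (W=0, Y=2, X=0, Z=3) weight 1/144
  (W=0, Y=2, X=1, Z=2) weight 1/144
  (W=0, Y=3, X=0, Z=3) weight 1/396
  (W=0, Y=3, X=1, Z=2) weight 1/99
  (W=0, Y=4, X=0, Z=3) weight 1/396
  (W=0, Y=4, X=1, Z=2) weight 1/99
  … 16 more
Group by X:
  weight(X=0) = 23/528
  weight(X=1) = 59/528
Total weight = 23/528 + 59/528 = 41/264
P(X=0 | obs) = 23/528 / 41/264 = 23/82
P(X=1 | obs) = 59/528 / 41/264 = 59/82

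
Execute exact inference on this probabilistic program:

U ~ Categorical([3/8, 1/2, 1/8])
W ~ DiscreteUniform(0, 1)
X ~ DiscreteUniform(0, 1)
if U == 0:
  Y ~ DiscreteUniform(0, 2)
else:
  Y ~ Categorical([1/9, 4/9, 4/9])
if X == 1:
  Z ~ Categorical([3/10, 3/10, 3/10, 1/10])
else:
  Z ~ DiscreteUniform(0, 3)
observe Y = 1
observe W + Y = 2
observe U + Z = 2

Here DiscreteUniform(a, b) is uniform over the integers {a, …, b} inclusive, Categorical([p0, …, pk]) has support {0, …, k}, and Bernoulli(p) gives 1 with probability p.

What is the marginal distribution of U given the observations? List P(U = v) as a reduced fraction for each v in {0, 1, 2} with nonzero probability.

Enumerate traces; 6 have nonzero weight after conditioning:
  (U=0, W=1, X=0, Y=1, Z=2) weight 1/128
  (U=0, W=1, X=1, Y=1, Z=2) weight 3/320
  (U=1, W=1, X=0, Y=1, Z=1) weight 1/72
  (U=1, W=1, X=1, Y=1, Z=1) weight 1/60
  (U=2, W=1, X=0, Y=1, Z=0) weight 1/288
  (U=2, W=1, X=1, Y=1, Z=0) weight 1/240
Group by U:
  weight(U=0) = 11/640
  weight(U=1) = 11/360
  weight(U=2) = 11/1440
Total weight = 11/640 + 11/360 + 11/1440 = 319/5760
P(U=0 | obs) = 11/640 / 319/5760 = 9/29
P(U=1 | obs) = 11/360 / 319/5760 = 16/29
P(U=2 | obs) = 11/1440 / 319/5760 = 4/29

P(U=0) = 9/29, P(U=1) = 16/29, P(U=2) = 4/29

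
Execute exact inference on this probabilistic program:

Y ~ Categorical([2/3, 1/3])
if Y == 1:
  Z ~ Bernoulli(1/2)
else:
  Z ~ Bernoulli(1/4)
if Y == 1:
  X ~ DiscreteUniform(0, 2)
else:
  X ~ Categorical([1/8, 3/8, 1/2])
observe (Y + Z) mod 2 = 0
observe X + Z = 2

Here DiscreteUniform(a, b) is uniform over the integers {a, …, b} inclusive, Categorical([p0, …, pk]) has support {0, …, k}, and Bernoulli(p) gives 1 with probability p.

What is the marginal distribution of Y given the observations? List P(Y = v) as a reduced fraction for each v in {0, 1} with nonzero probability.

P(Y=0) = 9/11, P(Y=1) = 2/11

Enumerate traces; 2 have nonzero weight after conditioning:
  (Y=0, Z=0, X=2) weight 1/4
  (Y=1, Z=1, X=1) weight 1/18
Group by Y:
  weight(Y=0) = 1/4
  weight(Y=1) = 1/18
Total weight = 1/4 + 1/18 = 11/36
P(Y=0 | obs) = 1/4 / 11/36 = 9/11
P(Y=1 | obs) = 1/18 / 11/36 = 2/11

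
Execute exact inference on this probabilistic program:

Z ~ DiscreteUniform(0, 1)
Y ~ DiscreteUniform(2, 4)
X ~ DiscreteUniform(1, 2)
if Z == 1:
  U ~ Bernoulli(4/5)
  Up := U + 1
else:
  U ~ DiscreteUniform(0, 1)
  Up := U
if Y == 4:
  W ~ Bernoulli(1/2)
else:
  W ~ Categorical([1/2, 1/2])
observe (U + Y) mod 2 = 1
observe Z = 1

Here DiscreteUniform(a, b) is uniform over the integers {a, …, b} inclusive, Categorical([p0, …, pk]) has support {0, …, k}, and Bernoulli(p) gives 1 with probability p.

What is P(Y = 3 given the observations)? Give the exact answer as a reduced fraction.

Enumerate traces; 12 have nonzero weight after conditioning:
  (Z=1, Y=2, X=1, U=1, W=0) weight 1/30
  (Z=1, Y=2, X=1, U=1, W=1) weight 1/30
  (Z=1, Y=2, X=2, U=1, W=0) weight 1/30
  (Z=1, Y=2, X=2, U=1, W=1) weight 1/30
  (Z=1, Y=3, X=1, U=0, W=0) weight 1/120
  (Z=1, Y=3, X=1, U=0, W=1) weight 1/120
  (Z=1, Y=3, X=2, U=0, W=0) weight 1/120
  (Z=1, Y=3, X=2, U=0, W=1) weight 1/120
  (Z=1, Y=4, X=1, U=1, W=0) weight 1/30
  … 3 more
Group by Y:
  weight(Y=2) = 2/15
  weight(Y=3) = 1/30
  weight(Y=4) = 2/15
Total weight = 2/15 + 1/30 + 2/15 = 3/10
P(Y=2 | obs) = 2/15 / 3/10 = 4/9
P(Y=3 | obs) = 1/30 / 3/10 = 1/9
P(Y=4 | obs) = 2/15 / 3/10 = 4/9

P(Y = 3 | obs) = 1/9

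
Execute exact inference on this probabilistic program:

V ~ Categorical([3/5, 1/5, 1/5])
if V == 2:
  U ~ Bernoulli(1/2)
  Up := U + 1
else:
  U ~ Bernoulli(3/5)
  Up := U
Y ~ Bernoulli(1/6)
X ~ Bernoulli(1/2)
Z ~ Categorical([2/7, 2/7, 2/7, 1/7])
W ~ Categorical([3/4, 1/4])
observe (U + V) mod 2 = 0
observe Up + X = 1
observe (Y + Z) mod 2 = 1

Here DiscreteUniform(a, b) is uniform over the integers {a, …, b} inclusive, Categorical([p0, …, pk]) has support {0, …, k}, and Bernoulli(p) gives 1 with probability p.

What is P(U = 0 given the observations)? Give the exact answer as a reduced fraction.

P(U = 0 | obs) = 17/23

Enumerate traces; 24 have nonzero weight after conditioning:
  (V=0, U=0, Y=0, X=1, Z=1, W=0) weight 3/140
  (V=0, U=0, Y=0, X=1, Z=1, W=1) weight 1/140
  (V=0, U=0, Y=0, X=1, Z=3, W=0) weight 3/280
  (V=0, U=0, Y=0, X=1, Z=3, W=1) weight 1/280
  (V=0, U=0, Y=1, X=1, Z=0, W=0) weight 3/700
  (V=0, U=0, Y=1, X=1, Z=0, W=1) weight 1/700
  (V=0, U=0, Y=1, X=1, Z=2, W=0) weight 3/700
  (V=0, U=0, Y=1, X=1, Z=2, W=1) weight 1/700
  (V=1, U=1, Y=0, X=0, Z=1, W=0) weight 3/280
  … 15 more
Group by U:
  weight(U=0) = 323/4200
  weight(U=1) = 19/700
Total weight = 323/4200 + 19/700 = 437/4200
P(U=0 | obs) = 323/4200 / 437/4200 = 17/23
P(U=1 | obs) = 19/700 / 437/4200 = 6/23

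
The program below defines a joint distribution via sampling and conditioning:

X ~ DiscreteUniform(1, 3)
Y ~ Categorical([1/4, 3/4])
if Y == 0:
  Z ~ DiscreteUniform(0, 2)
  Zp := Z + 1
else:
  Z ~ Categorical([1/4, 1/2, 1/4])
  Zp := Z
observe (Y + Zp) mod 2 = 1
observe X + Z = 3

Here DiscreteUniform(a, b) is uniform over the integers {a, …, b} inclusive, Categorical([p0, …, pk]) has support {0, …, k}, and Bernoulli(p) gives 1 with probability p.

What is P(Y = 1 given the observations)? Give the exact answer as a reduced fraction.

Enumerate traces; 4 have nonzero weight after conditioning:
  (X=1, Y=0, Z=2) weight 1/36
  (X=1, Y=1, Z=2) weight 1/16
  (X=3, Y=0, Z=0) weight 1/36
  (X=3, Y=1, Z=0) weight 1/16
Group by Y:
  weight(Y=0) = 1/18
  weight(Y=1) = 1/8
Total weight = 1/18 + 1/8 = 13/72
P(Y=0 | obs) = 1/18 / 13/72 = 4/13
P(Y=1 | obs) = 1/8 / 13/72 = 9/13

P(Y = 1 | obs) = 9/13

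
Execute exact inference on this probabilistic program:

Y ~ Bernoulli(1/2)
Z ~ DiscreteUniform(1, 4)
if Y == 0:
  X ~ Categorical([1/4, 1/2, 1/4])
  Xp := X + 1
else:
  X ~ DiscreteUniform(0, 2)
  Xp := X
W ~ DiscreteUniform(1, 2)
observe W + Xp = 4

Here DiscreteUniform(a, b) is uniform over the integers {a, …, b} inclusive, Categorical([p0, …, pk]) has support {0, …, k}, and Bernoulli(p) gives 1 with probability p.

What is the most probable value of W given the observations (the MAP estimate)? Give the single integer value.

argmax_v P(W = v | obs) = 2

Enumerate traces; 12 have nonzero weight after conditioning:
  (Y=0, Z=1, X=1, W=2) weight 1/32
  (Y=0, Z=1, X=2, W=1) weight 1/64
  (Y=0, Z=2, X=1, W=2) weight 1/32
  (Y=0, Z=2, X=2, W=1) weight 1/64
  (Y=0, Z=3, X=1, W=2) weight 1/32
  (Y=0, Z=3, X=2, W=1) weight 1/64
  (Y=0, Z=4, X=1, W=2) weight 1/32
  (Y=0, Z=4, X=2, W=1) weight 1/64
  … 4 more
Group by W:
  weight(W=1) = 1/16
  weight(W=2) = 5/24
Total weight = 1/16 + 5/24 = 13/48
P(W=1 | obs) = 1/16 / 13/48 = 3/13
P(W=2 | obs) = 5/24 / 13/48 = 10/13
argmax = 2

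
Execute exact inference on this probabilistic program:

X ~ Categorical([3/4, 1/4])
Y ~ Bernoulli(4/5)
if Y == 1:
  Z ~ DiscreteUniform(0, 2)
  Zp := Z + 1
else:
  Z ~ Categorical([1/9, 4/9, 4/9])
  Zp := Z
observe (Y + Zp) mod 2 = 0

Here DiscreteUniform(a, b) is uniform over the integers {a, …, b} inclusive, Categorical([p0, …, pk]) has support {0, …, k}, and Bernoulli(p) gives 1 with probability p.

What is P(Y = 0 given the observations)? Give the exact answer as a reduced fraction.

P(Y = 0 | obs) = 5/29

Enumerate traces; 8 have nonzero weight after conditioning:
  (X=0, Y=0, Z=0) weight 1/60
  (X=0, Y=0, Z=2) weight 1/15
  (X=0, Y=1, Z=0) weight 1/5
  (X=0, Y=1, Z=2) weight 1/5
  (X=1, Y=0, Z=0) weight 1/180
  (X=1, Y=0, Z=2) weight 1/45
  (X=1, Y=1, Z=0) weight 1/15
  (X=1, Y=1, Z=2) weight 1/15
Group by Y:
  weight(Y=0) = 1/9
  weight(Y=1) = 8/15
Total weight = 1/9 + 8/15 = 29/45
P(Y=0 | obs) = 1/9 / 29/45 = 5/29
P(Y=1 | obs) = 8/15 / 29/45 = 24/29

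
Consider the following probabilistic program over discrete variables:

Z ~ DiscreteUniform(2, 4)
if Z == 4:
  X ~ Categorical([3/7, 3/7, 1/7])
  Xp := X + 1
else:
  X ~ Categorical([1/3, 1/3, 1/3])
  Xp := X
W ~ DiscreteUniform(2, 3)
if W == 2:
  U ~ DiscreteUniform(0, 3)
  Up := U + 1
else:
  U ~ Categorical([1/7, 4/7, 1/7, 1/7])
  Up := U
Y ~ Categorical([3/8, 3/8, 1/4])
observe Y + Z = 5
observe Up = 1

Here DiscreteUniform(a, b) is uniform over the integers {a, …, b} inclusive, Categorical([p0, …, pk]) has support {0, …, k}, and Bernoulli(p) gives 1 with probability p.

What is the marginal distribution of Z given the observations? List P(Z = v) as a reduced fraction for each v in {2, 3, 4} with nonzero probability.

P(Z=3) = 2/5, P(Z=4) = 3/5

Enumerate traces; 12 have nonzero weight after conditioning:
  (Z=3, X=0, W=2, U=0, Y=2) weight 1/288
  (Z=3, X=0, W=3, U=1, Y=2) weight 1/126
  (Z=3, X=1, W=2, U=0, Y=2) weight 1/288
  (Z=3, X=1, W=3, U=1, Y=2) weight 1/126
  (Z=3, X=2, W=2, U=0, Y=2) weight 1/288
  (Z=3, X=2, W=3, U=1, Y=2) weight 1/126
  (Z=4, X=0, W=2, U=0, Y=1) weight 3/448
  (Z=4, X=0, W=3, U=1, Y=1) weight 3/196
  … 4 more
Group by Z:
  weight(Z=3) = 23/672
  weight(Z=4) = 23/448
Total weight = 23/672 + 23/448 = 115/1344
P(Z=3 | obs) = 23/672 / 115/1344 = 2/5
P(Z=4 | obs) = 23/448 / 115/1344 = 3/5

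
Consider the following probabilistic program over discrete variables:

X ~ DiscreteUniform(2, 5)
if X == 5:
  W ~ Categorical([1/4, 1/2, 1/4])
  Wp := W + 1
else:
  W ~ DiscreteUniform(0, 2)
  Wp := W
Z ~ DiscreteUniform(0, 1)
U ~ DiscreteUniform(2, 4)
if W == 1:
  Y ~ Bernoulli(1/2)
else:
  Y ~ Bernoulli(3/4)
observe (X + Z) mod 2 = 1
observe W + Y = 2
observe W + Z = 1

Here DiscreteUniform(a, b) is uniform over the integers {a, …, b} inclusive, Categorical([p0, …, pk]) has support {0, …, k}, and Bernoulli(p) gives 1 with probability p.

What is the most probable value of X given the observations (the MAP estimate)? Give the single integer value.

Enumerate traces; 6 have nonzero weight after conditioning:
  (X=3, W=1, Z=0, U=2, Y=1) weight 1/144
  (X=3, W=1, Z=0, U=3, Y=1) weight 1/144
  (X=3, W=1, Z=0, U=4, Y=1) weight 1/144
  (X=5, W=1, Z=0, U=2, Y=1) weight 1/96
  (X=5, W=1, Z=0, U=3, Y=1) weight 1/96
  (X=5, W=1, Z=0, U=4, Y=1) weight 1/96
Group by X:
  weight(X=3) = 1/48
  weight(X=5) = 1/32
Total weight = 1/48 + 1/32 = 5/96
P(X=3 | obs) = 1/48 / 5/96 = 2/5
P(X=5 | obs) = 1/32 / 5/96 = 3/5
argmax = 5

argmax_v P(X = v | obs) = 5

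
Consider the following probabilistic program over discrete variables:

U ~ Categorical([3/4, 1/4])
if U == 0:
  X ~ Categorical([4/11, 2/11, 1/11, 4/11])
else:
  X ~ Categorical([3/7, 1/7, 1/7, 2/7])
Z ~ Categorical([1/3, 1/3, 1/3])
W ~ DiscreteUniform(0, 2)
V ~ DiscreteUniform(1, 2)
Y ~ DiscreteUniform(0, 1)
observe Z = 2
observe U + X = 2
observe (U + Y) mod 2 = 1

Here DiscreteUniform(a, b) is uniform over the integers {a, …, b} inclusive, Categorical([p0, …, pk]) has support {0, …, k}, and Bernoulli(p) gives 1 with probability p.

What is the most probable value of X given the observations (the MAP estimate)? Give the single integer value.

Enumerate traces; 12 have nonzero weight after conditioning:
  (U=0, X=2, Z=2, W=0, V=1, Y=1) weight 1/528
  (U=0, X=2, Z=2, W=0, V=2, Y=1) weight 1/528
  (U=0, X=2, Z=2, W=1, V=1, Y=1) weight 1/528
  (U=0, X=2, Z=2, W=1, V=2, Y=1) weight 1/528
  (U=0, X=2, Z=2, W=2, V=1, Y=1) weight 1/528
  (U=0, X=2, Z=2, W=2, V=2, Y=1) weight 1/528
  (U=1, X=1, Z=2, W=0, V=1, Y=0) weight 1/1008
  (U=1, X=1, Z=2, W=0, V=2, Y=0) weight 1/1008
  … 4 more
Group by X:
  weight(X=1) = 1/168
  weight(X=2) = 1/88
Total weight = 1/168 + 1/88 = 4/231
P(X=1 | obs) = 1/168 / 4/231 = 11/32
P(X=2 | obs) = 1/88 / 4/231 = 21/32
argmax = 2

argmax_v P(X = v | obs) = 2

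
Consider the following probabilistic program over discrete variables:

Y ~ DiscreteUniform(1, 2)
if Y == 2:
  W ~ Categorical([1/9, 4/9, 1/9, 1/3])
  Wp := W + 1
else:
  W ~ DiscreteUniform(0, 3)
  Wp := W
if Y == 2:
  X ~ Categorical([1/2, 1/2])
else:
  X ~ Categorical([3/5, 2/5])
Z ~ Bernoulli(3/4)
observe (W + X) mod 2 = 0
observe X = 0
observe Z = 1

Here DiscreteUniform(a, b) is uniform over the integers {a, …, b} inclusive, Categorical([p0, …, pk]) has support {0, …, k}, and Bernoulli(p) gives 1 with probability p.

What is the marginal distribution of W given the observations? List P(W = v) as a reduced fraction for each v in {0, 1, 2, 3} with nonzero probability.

P(W=0) = 1/2, P(W=2) = 1/2

Enumerate traces; 4 have nonzero weight after conditioning:
  (Y=1, W=0, X=0, Z=1) weight 9/160
  (Y=1, W=2, X=0, Z=1) weight 9/160
  (Y=2, W=0, X=0, Z=1) weight 1/48
  (Y=2, W=2, X=0, Z=1) weight 1/48
Group by W:
  weight(W=0) = 37/480
  weight(W=2) = 37/480
Total weight = 37/480 + 37/480 = 37/240
P(W=0 | obs) = 37/480 / 37/240 = 1/2
P(W=2 | obs) = 37/480 / 37/240 = 1/2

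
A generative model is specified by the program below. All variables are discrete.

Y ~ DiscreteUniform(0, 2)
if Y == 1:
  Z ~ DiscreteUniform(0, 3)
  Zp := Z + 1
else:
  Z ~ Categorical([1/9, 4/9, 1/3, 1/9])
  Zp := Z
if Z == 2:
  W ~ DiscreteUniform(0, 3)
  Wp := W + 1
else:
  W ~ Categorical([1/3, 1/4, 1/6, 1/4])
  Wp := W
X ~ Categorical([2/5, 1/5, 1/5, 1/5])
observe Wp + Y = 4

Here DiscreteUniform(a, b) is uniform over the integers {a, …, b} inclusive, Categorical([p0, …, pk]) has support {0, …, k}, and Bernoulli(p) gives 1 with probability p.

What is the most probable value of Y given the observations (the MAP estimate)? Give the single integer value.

Enumerate traces; 36 have nonzero weight after conditioning:
  (Y=0, Z=2, W=3, X=0) weight 1/90
  (Y=0, Z=2, W=3, X=1) weight 1/180
  (Y=0, Z=2, W=3, X=2) weight 1/180
  (Y=0, Z=2, W=3, X=3) weight 1/180
  (Y=1, Z=0, W=3, X=0) weight 1/120
  (Y=1, Z=0, W=3, X=1) weight 1/240
  (Y=1, Z=0, W=3, X=2) weight 1/240
  (Y=1, Z=0, W=3, X=3) weight 1/240
  (Y=2, Z=0, W=2, X=0) weight 1/405
  … 27 more
Group by Y:
  weight(Y=0) = 1/36
  weight(Y=1) = 1/12
  weight(Y=2) = 7/108
Total weight = 1/36 + 1/12 + 7/108 = 19/108
P(Y=0 | obs) = 1/36 / 19/108 = 3/19
P(Y=1 | obs) = 1/12 / 19/108 = 9/19
P(Y=2 | obs) = 7/108 / 19/108 = 7/19
argmax = 1

argmax_v P(Y = v | obs) = 1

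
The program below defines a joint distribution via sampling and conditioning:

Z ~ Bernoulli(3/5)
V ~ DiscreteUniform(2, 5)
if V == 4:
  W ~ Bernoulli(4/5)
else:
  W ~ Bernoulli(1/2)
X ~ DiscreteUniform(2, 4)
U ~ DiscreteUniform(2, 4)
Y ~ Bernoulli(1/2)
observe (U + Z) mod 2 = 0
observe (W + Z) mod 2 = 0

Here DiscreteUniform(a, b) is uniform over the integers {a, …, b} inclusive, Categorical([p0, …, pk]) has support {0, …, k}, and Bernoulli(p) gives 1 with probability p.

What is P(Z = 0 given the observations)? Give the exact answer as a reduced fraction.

Enumerate traces; 72 have nonzero weight after conditioning:
  (Z=0, V=2, W=0, X=2, U=2, Y=0) weight 1/360
  (Z=0, V=2, W=0, X=2, U=2, Y=1) weight 1/360
  (Z=0, V=2, W=0, X=2, U=4, Y=0) weight 1/360
  (Z=0, V=2, W=0, X=2, U=4, Y=1) weight 1/360
  (Z=0, V=2, W=0, X=3, U=2, Y=0) weight 1/360
  (Z=0, V=2, W=0, X=3, U=2, Y=1) weight 1/360
  (Z=0, V=2, W=0, X=3, U=4, Y=0) weight 1/360
  (Z=0, V=2, W=0, X=3, U=4, Y=1) weight 1/360
  (Z=1, V=2, W=1, X=2, U=3, Y=0) weight 1/240
  … 63 more
Group by Z:
  weight(Z=0) = 17/150
  weight(Z=1) = 23/200
Total weight = 17/150 + 23/200 = 137/600
P(Z=0 | obs) = 17/150 / 137/600 = 68/137
P(Z=1 | obs) = 23/200 / 137/600 = 69/137

P(Z = 0 | obs) = 68/137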